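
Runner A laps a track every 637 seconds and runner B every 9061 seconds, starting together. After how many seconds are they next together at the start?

gcd first: 9061 = 14·637 + 143; 637 = 4·143 + 65; 143 = 2·65 + 13; 65 = 5·13 + 0 → gcd = 13
lcm = 637·9061/gcd = 5771857/13 = 443989

443989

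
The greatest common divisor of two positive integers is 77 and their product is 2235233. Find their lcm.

Since gcd(a,b)·lcm(a,b) = ab, lcm = 2235233/77 = 29029.

29029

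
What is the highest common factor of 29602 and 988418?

722

Euclid: 988418 = 33·29602 + 11552; 29602 = 2·11552 + 6498; 11552 = 1·6498 + 5054; 6498 = 1·5054 + 1444; 5054 = 3·1444 + 722; 1444 = 2·722 + 0. Last nonzero remainder: 722.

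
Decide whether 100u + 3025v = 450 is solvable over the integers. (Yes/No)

Yes

By Bézout, 100u + 3025v = 450 has integer solutions iff gcd(100, 3025) | 450.
Euclid: 3025 = 30·100 + 25; 100 = 4·25 + 0. gcd = 25; 450 mod 25 = 0. Yes.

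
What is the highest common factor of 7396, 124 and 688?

4

gcd(7396, 124): 7396 = 59·124 + 80; 124 = 1·80 + 44; 80 = 1·44 + 36; 44 = 1·36 + 8; 36 = 4·8 + 4; 8 = 2·4 + 0 → 4
gcd(4, 688): 688 = 172·4 + 0 → 4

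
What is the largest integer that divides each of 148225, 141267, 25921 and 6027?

49

148225 = 5² · 7² · 11²; 141267 = 3 · 7² · 31²; 25921 = 7² · 23²; 6027 = 3 · 7² · 41
gcd takes min exponent of each prime: 7² = 49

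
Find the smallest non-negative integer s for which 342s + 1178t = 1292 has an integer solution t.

21

Reduce mod 1178: 342s ≡ 1292 (mod 1178). With g = gcd(342, 1178) = 38 dividing 1292, divide through: 9s ≡ 34 (mod 31).
Since gcd(9, 31) = 1, s ≡ 34·(9)⁻¹ ≡ 21 (mod 31). Smallest non-negative: 21.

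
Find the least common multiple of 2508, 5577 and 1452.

4662372

2508 = 2² · 3 · 11 · 19; 5577 = 3 · 11 · 13²; 1452 = 2² · 3 · 11²
lcm takes max exponent of each prime: 2² · 3 · 11² · 13² · 19 = 4662372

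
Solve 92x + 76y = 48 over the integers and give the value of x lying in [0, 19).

3

Euclid: 92 = 1·76 + 16; 76 = 4·16 + 12; 16 = 1·12 + 4; 12 = 3·4 + 0 → gcd = 4; 48 = 4·12.
Back-substitution yields 92·(5) + 76·(-6) = 4, so one solution is x = 5·12 = 60, y = -6·12 = -72.
Solutions in x differ by 76/4 = 19; the one in [0, 19) is 60 mod 19 = 3.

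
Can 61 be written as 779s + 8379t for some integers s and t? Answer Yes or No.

gcd(779, 8379): 8379 = 10·779 + 589; 779 = 1·589 + 190; 589 = 3·190 + 19; 190 = 10·19 + 0 → 19
19 does not divide 61, so a solution does not exist.

No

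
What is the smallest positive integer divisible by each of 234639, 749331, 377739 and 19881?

234639 = 3² · 29² · 31; 749331 = 3⁴ · 11 · 29²; 377739 = 3² · 19 · 47²; 19881 = 3² · 47²
lcm takes max exponent of each prime: 3⁴ · 11 · 19 · 29² · 31 · 47² = 974955313431

974955313431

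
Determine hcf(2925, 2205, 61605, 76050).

gcd(2925, 2205): 2925 = 1·2205 + 720; 2205 = 3·720 + 45; 720 = 16·45 + 0 → 45
gcd(45, 61605): 61605 = 1369·45 + 0 → 45
gcd(45, 76050): 76050 = 1690·45 + 0 → 45

45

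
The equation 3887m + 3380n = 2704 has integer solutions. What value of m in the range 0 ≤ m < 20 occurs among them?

gcd(3887, 3380) = 169 (Euclid: 3887 = 1·3380 + 507; 3380 = 6·507 + 338; 507 = 1·338 + 169; 338 = 2·169 + 0), and 169 | 2704.
Extended Euclid: 3887·(7) + 3380·(-8) = 169. Scale by 16: m₀ = 112.
General solution m = m₀ + 20t; reducing mod 20 gives m = 12 (and n = -13).

12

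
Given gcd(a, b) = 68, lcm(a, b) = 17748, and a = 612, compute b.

Using ab = gcd(a,b)·lcm(a,b) = 68·17748 = 1206864, we get b = 1206864/612 = 1972.

1972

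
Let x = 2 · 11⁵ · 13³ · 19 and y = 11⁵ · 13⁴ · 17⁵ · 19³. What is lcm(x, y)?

max exponent per prime: 2 · 11⁵ · 13⁴ · 17⁵ · 19³ = 89592620695985879186

89592620695985879186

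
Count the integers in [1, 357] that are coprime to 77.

278

77 = 7·11. Inclusion–exclusion on these primes:
357 − ⌊357/7⌋ − ⌊357/11⌋ + ⌊357/77⌋ = 278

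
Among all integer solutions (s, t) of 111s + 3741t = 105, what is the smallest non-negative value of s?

Euclid: 3741 = 33·111 + 78; 111 = 1·78 + 33; 78 = 2·33 + 12; 33 = 2·12 + 9; 12 = 1·9 + 3; 9 = 3·3 + 0 → gcd = 3; 105 = 3·35.
Back-substitution yields 111·(-337) + 3741·(10) = 3, so one solution is s = -337·35 = -11795, t = 10·35 = 350.
Solutions in s differ by 3741/3 = 1247; the one in [0, 1247) is -11795 mod 1247 = 675.

675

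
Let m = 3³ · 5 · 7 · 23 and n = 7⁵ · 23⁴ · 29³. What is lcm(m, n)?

15485645258762805

max exponent per prime: 3³ · 5 · 7⁵ · 23⁴ · 29³ = 15485645258762805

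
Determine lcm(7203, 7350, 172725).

7203 = 3 · 7⁴; 7350 = 2 · 3 · 5² · 7²; 172725 = 3 · 5² · 7² · 47
lcm takes max exponent of each prime: 2 · 3 · 5² · 7⁴ · 47 = 16927050

16927050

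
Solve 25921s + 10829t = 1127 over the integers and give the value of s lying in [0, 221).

173

Reduce mod 10829: 25921s ≡ 1127 (mod 10829). With g = gcd(25921, 10829) = 49 dividing 1127, divide through: 529s ≡ 23 (mod 221).
Since gcd(529, 221) = 1, s ≡ 23·(529)⁻¹ ≡ 173 (mod 221). Smallest non-negative: 173.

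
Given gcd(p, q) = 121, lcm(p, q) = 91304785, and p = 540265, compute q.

20449

p·q = gcd·lcm = 121·91304785 = 11047878985, so q = 11047878985/540265 = 20449.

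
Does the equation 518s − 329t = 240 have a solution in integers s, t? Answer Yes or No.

gcd(518, 329): 518 = 1·329 + 189; 329 = 1·189 + 140; 189 = 1·140 + 49; 140 = 2·49 + 42; 49 = 1·42 + 7; 42 = 6·7 + 0 → 7
7 does not divide 240, so a solution does not exist.

No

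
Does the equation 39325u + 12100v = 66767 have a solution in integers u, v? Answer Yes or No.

By Bézout, 39325u + 12100v = 66767 has integer solutions iff gcd(39325, 12100) | 66767.
Euclid: 39325 = 3·12100 + 3025; 12100 = 4·3025 + 0. gcd = 3025; 66767 mod 3025 = 217. No.

No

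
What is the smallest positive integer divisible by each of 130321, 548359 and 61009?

33454834231

130321 = 19⁴; 548359 = 7² · 19² · 31; 61009 = 13² · 19²
lcm takes max exponent of each prime: 7² · 13² · 19⁴ · 31 = 33454834231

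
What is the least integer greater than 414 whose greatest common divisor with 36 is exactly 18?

450

Multiples of 18 above 414: 18·24, 18·25, … . Need the cofactor coprime to 36/18 = 2.
Checking s = 24, 25, … the first with gcd(s, 2) = 1 is s = 25, giving 450.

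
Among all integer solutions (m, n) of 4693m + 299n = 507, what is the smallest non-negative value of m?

Euclid: 4693 = 15·299 + 208; 299 = 1·208 + 91; 208 = 2·91 + 26; 91 = 3·26 + 13; 26 = 2·13 + 0 → gcd = 13; 507 = 13·39.
Back-substitution yields 4693·(-10) + 299·(157) = 13, so one solution is m = -10·39 = -390, n = 157·39 = 6123.
Solutions in m differ by 299/13 = 23; the one in [0, 23) is -390 mod 23 = 1.

1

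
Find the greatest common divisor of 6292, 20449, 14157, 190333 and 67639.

1573

gcd(6292, 20449): 20449 = 3·6292 + 1573; 6292 = 4·1573 + 0 → 1573
gcd(1573, 14157): 14157 = 9·1573 + 0 → 1573
gcd(1573, 190333): 190333 = 121·1573 + 0 → 1573
gcd(1573, 67639): 67639 = 43·1573 + 0 → 1573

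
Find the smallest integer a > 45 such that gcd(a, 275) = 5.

gcd(a, 275) = 5 forces 5 | a; write a = 5s. Then gcd(5s, 5·55) = 5·gcd(s, 55), so need gcd(s, 55) = 1.
5s > 45 gives s ≥ 10. The least s ≥ 10 coprime to 55 is 12, so a = 5·12 = 60.

60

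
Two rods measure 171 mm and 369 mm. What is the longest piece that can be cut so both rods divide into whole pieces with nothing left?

9

Euclid: 369 = 2·171 + 27; 171 = 6·27 + 9; 27 = 3·9 + 0. Last nonzero remainder: 9.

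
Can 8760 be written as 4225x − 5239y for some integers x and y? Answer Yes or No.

gcd(4225, 5239): 5239 = 1·4225 + 1014; 4225 = 4·1014 + 169; 1014 = 6·169 + 0 → 169
169 does not divide 8760, so a solution does not exist.

No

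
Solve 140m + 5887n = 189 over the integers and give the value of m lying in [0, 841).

548

Reduce mod 5887: 140m ≡ 189 (mod 5887). With g = gcd(140, 5887) = 7 dividing 189, divide through: 20m ≡ 27 (mod 841).
Since gcd(20, 841) = 1, m ≡ 27·(20)⁻¹ ≡ 548 (mod 841). Smallest non-negative: 548.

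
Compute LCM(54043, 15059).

54043 = 11 · 17³; 15059 = 11 · 37²
max exponents: 11 · 17³ · 37² = 73984867

73984867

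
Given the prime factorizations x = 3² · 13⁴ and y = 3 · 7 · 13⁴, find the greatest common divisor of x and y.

85683

min exponent per shared prime: 3 · 13⁴ = 85683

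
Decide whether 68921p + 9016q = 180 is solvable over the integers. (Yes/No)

Yes

gcd(68921, 9016): 68921 = 7·9016 + 5809; 9016 = 1·5809 + 3207; 5809 = 1·3207 + 2602; 3207 = 1·2602 + 605; 2602 = 4·605 + 182; 605 = 3·182 + 59; 182 = 3·59 + 5; 59 = 11·5 + 4; 5 = 1·4 + 1; 4 = 4·1 + 0 → 1
1 divides 180, so a solution exists.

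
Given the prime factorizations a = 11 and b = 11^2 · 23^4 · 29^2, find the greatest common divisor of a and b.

11

min exponent per shared prime: 11 = 11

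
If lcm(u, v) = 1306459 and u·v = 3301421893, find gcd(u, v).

2527

From gcd × lcm = uv: gcd = 3301421893 / 1306459 = 2527.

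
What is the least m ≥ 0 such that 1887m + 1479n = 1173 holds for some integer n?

21

Reduce mod 1479: 1887m ≡ 1173 (mod 1479). With g = gcd(1887, 1479) = 51 dividing 1173, divide through: 37m ≡ 23 (mod 29).
Since gcd(37, 29) = 1, m ≡ 23·(37)⁻¹ ≡ 21 (mod 29). Smallest non-negative: 21.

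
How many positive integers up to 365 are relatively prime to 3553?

3553 = 11·17·19. Inclusion–exclusion on these primes:
365 − ⌊365/11⌋ − ⌊365/17⌋ − ⌊365/19⌋ + ⌊365/187⌋ + ⌊365/209⌋ + ⌊365/323⌋ − ⌊365/3553⌋ = 295

295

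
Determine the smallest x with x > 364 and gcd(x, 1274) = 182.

1274 = 182·7. Any x with gcd(x, 1274) = 182 is a multiple of 182, say 182s, with s coprime to 7.
Need s > 364/182, so s ≥ 3. First s ≥ 3 with gcd(s, 7) = 1 is s = 3. Thus x = 182·3 = 546.

546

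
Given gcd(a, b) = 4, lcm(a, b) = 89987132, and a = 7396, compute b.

Using ab = gcd(a,b)·lcm(a,b) = 4·89987132 = 359948528, we get b = 359948528/7396 = 48668.

48668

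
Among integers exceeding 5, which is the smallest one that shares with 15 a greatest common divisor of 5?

10

gcd(a, 15) = 5 forces 5 | a; write a = 5s. Then gcd(5s, 5·3) = 5·gcd(s, 3), so need gcd(s, 3) = 1.
5s > 5 gives s ≥ 2. The least s ≥ 2 coprime to 3 is 2, so a = 5·2 = 10.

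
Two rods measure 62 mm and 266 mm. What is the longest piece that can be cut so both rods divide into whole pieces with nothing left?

2

62 = 2 · 31
266 = 2 · 7 · 19
Common: 2 = 2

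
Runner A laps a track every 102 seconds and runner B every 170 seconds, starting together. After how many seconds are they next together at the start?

510

102 = 2 · 3 · 17; 170 = 2 · 5 · 17
max exponents: 2 · 3 · 5 · 17 = 510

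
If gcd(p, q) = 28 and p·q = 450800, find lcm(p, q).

Since gcd(p,q)·lcm(p,q) = pq, lcm = 450800/28 = 16100.

16100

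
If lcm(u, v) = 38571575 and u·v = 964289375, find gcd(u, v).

25

From gcd × lcm = uv: gcd = 964289375 / 38571575 = 25.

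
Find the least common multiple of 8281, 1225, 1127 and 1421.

138085675

8281 = 7² · 13²; 1225 = 5² · 7²; 1127 = 7² · 23; 1421 = 7² · 29
lcm takes max exponent of each prime: 5² · 7² · 13² · 23 · 29 = 138085675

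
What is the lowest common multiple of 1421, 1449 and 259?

lcm(1421, 1449) = 1421·1449/gcd = 2059029/7 = 294147
lcm(294147, 259) = 294147·259/gcd = 76184073/7 = 10883439

10883439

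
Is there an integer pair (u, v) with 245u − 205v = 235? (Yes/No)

Yes

gcd(245, 205): 245 = 1·205 + 40; 205 = 5·40 + 5; 40 = 8·5 + 0 → 5
5 divides 235, so a solution exists.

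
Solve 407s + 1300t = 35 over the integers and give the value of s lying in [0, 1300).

805

Reduce mod 1300: 407s ≡ 35 (mod 1300). With g = gcd(407, 1300) = 1 dividing 35, divide through: 407s ≡ 35 (mod 1300).
Since gcd(407, 1300) = 1, s ≡ 35·(407)⁻¹ ≡ 805 (mod 1300). Smallest non-negative: 805.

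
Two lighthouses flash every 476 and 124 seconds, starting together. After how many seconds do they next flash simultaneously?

14756

476 = 2² · 7 · 17; 124 = 2² · 31
max exponents: 2² · 7 · 17 · 31 = 14756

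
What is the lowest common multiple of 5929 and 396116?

5929 = 7² · 11²; 396116 = 2² · 7² · 43 · 47
max exponents: 2² · 7² · 11² · 43 · 47 = 47930036

47930036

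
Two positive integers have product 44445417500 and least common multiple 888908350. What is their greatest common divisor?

50

gcd·lcm = product, so gcd = 44445417500/888908350 = 50.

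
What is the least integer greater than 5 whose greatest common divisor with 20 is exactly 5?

Multiples of 5 above 5: 5·2, 5·3, … . Need the cofactor coprime to 20/5 = 4.
Checking s = 2, 3, … the first with gcd(s, 4) = 1 is s = 3, giving 15.

15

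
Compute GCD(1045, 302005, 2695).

gcd(1045, 302005): 302005 = 289·1045 + 0 → 1045
gcd(1045, 2695): 2695 = 2·1045 + 605; 1045 = 1·605 + 440; 605 = 1·440 + 165; 440 = 2·165 + 110; 165 = 1·110 + 55; 110 = 2·55 + 0 → 55

55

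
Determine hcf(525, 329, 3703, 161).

gcd(525, 329): 525 = 1·329 + 196; 329 = 1·196 + 133; 196 = 1·133 + 63; 133 = 2·63 + 7; 63 = 9·7 + 0 → 7
gcd(7, 3703): 3703 = 529·7 + 0 → 7
gcd(7, 161): 161 = 23·7 + 0 → 7

7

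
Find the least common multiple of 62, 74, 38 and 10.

62 = 2 · 31; 74 = 2 · 37; 38 = 2 · 19; 10 = 2 · 5
lcm takes max exponent of each prime: 2 · 5 · 19 · 31 · 37 = 217930

217930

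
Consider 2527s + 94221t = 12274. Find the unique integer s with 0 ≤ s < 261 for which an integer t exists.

154

Reduce mod 94221: 2527s ≡ 12274 (mod 94221). With g = gcd(2527, 94221) = 361 dividing 12274, divide through: 7s ≡ 34 (mod 261).
Since gcd(7, 261) = 1, s ≡ 34·(7)⁻¹ ≡ 154 (mod 261). Smallest non-negative: 154.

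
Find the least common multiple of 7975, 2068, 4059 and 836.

7975 = 5² · 11 · 29; 2068 = 2² · 11 · 47; 4059 = 3² · 11 · 41; 836 = 2² · 11 · 19
lcm takes max exponent of each prime: 2² · 3² · 5² · 11 · 19 · 29 · 41 · 47 = 10511592300

10511592300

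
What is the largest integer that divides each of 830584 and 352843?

830584 = 2³ · 47³
352843 = 23³ · 29
Common: 1 = 1

1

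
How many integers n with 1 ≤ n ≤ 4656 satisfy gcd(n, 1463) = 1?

3437

1463 = 7·11·19. Inclusion–exclusion on these primes:
4656 − ⌊4656/7⌋ − ⌊4656/11⌋ − ⌊4656/19⌋ + ⌊4656/77⌋ + ⌊4656/133⌋ + ⌊4656/209⌋ − ⌊4656/1463⌋ = 3437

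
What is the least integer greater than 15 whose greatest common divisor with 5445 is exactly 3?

21

gcd(t, 5445) = 3 forces 3 | t; write t = 3s. Then gcd(3s, 3·1815) = 3·gcd(s, 1815), so need gcd(s, 1815) = 1.
3s > 15 gives s ≥ 6. The least s ≥ 6 coprime to 1815 is 7, so t = 3·7 = 21.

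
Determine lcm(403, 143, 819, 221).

403 = 13 · 31; 143 = 11 · 13; 819 = 3² · 7 · 13; 221 = 13 · 17
lcm takes max exponent of each prime: 3² · 7 · 11 · 13 · 17 · 31 = 4747743

4747743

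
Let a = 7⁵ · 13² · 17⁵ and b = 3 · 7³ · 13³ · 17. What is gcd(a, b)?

min exponent per shared prime: 7³ · 13² · 17 = 985439

985439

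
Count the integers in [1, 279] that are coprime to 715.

188

Prime factors of 715: 5, 11, 13. Count integers ≤ 279 divisible by none of them.
By inclusion–exclusion: 279 − ⌊279/5⌋ − ⌊279/11⌋ − ⌊279/13⌋ + ⌊279/55⌋ + ⌊279/65⌋ + ⌊279/143⌋ − ⌊279/715⌋ = 188.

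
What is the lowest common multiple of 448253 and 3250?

112063250

448253 = 13 · 29² · 41; 3250 = 2 · 5³ · 13
max exponents: 2 · 5³ · 13 · 29² · 41 = 112063250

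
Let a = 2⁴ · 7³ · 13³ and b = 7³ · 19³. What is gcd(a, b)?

min exponent per shared prime: 7³ = 343

343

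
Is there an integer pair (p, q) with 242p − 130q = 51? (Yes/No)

No

gcd(242, 130): 242 = 1·130 + 112; 130 = 1·112 + 18; 112 = 6·18 + 4; 18 = 4·4 + 2; 4 = 2·2 + 0 → 2
2 does not divide 51, so a solution does not exist.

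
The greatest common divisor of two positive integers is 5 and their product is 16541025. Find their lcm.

For any two positive integers, gcd × lcm equals their product. Hence lcm = 16541025 / 5 = 3308205.

3308205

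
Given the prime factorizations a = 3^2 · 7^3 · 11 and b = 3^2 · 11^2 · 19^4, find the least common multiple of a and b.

48678412167

max exponent per prime: 3^2 · 7^3 · 11^2 · 19^4 = 48678412167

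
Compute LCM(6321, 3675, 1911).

lcm(6321, 3675) = 6321·3675/gcd = 23229675/147 = 158025
lcm(158025, 1911) = 158025·1911/gcd = 301985775/147 = 2054325

2054325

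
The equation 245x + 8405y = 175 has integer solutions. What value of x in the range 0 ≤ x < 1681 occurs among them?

481

Euclid: 8405 = 34·245 + 75; 245 = 3·75 + 20; 75 = 3·20 + 15; 20 = 1·15 + 5; 15 = 3·5 + 0 → gcd = 5; 175 = 5·35.
Back-substitution yields 245·(446) + 8405·(-13) = 5, so one solution is x = 446·35 = 15610, y = -13·35 = -455.
Solutions in x differ by 8405/5 = 1681; the one in [0, 1681) is 15610 mod 1681 = 481.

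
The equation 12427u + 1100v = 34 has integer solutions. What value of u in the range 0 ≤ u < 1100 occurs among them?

942

gcd(12427, 1100) = 1 (Euclid: 12427 = 11·1100 + 327; 1100 = 3·327 + 119; 327 = 2·119 + 89; 119 = 1·89 + 30; 89 = 2·30 + 29; 30 = 1·29 + 1; 29 = 29·1 + 0), and 1 | 34.
Extended Euclid: 12427·(-37) + 1100·(418) = 1. Scale by 34: u₀ = -1258.
General solution u = u₀ + 1100t; reducing mod 1100 gives u = 942 (and v = -10642).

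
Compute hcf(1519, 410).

Euclid: 1519 = 3·410 + 289; 410 = 1·289 + 121; 289 = 2·121 + 47; 121 = 2·47 + 27; 47 = 1·27 + 20; 27 = 1·20 + 7; 20 = 2·7 + 6; 7 = 1·6 + 1; 6 = 6·1 + 0. Last nonzero remainder: 1.

1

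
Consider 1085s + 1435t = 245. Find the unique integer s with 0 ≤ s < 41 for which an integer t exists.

gcd(1085, 1435) = 35 (Euclid: 1435 = 1·1085 + 350; 1085 = 3·350 + 35; 350 = 10·35 + 0), and 35 | 245.
Extended Euclid: 1085·(4) + 1435·(-3) = 35. Scale by 7: s₀ = 28.
General solution s = s₀ + 41k; reducing mod 41 gives s = 28 (and t = -21).

28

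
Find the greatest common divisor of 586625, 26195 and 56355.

586625 = 5³ · 13 · 19²; 26195 = 5 · 13² · 31; 56355 = 3 · 5 · 13 · 17²
gcd takes min exponent of each prime: 5 · 13 = 65

65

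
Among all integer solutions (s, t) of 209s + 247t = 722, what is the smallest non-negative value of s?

Reduce mod 247: 209s ≡ 722 (mod 247). With g = gcd(209, 247) = 19 dividing 722, divide through: 11s ≡ 38 (mod 13).
Since gcd(11, 13) = 1, s ≡ 38·(11)⁻¹ ≡ 7 (mod 13). Smallest non-negative: 7.

7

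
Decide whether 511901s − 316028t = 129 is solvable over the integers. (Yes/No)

gcd(511901, 316028): 511901 = 1·316028 + 195873; 316028 = 1·195873 + 120155; 195873 = 1·120155 + 75718; 120155 = 1·75718 + 44437; 75718 = 1·44437 + 31281; 44437 = 1·31281 + 13156; 31281 = 2·13156 + 4969; 13156 = 2·4969 + 3218; 4969 = 1·3218 + 1751; 3218 = 1·1751 + 1467; 1751 = 1·1467 + 284; 1467 = 5·284 + 47; 284 = 6·47 + 2; 47 = 23·2 + 1; 2 = 2·1 + 0 → 1
1 divides 129, so a solution exists.

Yes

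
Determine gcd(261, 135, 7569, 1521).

9

gcd(261, 135): 261 = 1·135 + 126; 135 = 1·126 + 9; 126 = 14·9 + 0 → 9
gcd(9, 7569): 7569 = 841·9 + 0 → 9
gcd(9, 1521): 1521 = 169·9 + 0 → 9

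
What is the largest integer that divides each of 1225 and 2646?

1225 = 5² · 7²
2646 = 2 · 3³ · 7²
Common: 7² = 49

49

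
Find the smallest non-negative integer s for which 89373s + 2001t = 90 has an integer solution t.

649

Reduce mod 2001: 89373s ≡ 90 (mod 2001). With g = gcd(89373, 2001) = 3 dividing 90, divide through: 29791s ≡ 30 (mod 667).
Since gcd(29791, 667) = 1, s ≡ 30·(29791)⁻¹ ≡ 649 (mod 667). Smallest non-negative: 649.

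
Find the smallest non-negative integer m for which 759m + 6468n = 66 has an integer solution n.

gcd(759, 6468) = 33 (Euclid: 6468 = 8·759 + 396; 759 = 1·396 + 363; 396 = 1·363 + 33; 363 = 11·33 + 0), and 33 | 66.
Extended Euclid: 759·(-17) + 6468·(2) = 33. Scale by 2: m₀ = -34.
General solution m = m₀ + 196t; reducing mod 196 gives m = 162 (and n = -19).

162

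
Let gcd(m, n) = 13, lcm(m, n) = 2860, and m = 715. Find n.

52

Using mn = gcd(m,n)·lcm(m,n) = 13·2860 = 37180, we get n = 37180/715 = 52.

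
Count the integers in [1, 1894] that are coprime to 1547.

1410

Prime factors of 1547: 7, 13, 17. Count integers ≤ 1894 divisible by none of them.
By inclusion–exclusion: 1894 − ⌊1894/7⌋ − ⌊1894/13⌋ − ⌊1894/17⌋ + ⌊1894/91⌋ + ⌊1894/119⌋ + ⌊1894/221⌋ − ⌊1894/1547⌋ = 1410.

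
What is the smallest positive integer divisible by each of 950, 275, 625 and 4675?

4441250

lcm(950, 275) = 950·275/gcd = 261250/25 = 10450
lcm(10450, 625) = 10450·625/gcd = 6531250/25 = 261250
lcm(261250, 4675) = 261250·4675/gcd = 1221343750/275 = 4441250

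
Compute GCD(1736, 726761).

1736 = 2³ · 7 · 31
726761 = 7 · 47³
Common: 7 = 7

7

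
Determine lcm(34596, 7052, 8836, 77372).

2606140038561876

34596 = 2² · 3² · 31²; 7052 = 2² · 41 · 43; 8836 = 2² · 47²; 77372 = 2² · 23 · 29²
lcm takes max exponent of each prime: 2² · 3² · 23 · 29² · 31² · 41 · 43 · 47² = 2606140038561876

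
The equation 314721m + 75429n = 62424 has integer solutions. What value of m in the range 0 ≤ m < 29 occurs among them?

28

gcd(314721, 75429) = 2601 (Euclid: 314721 = 4·75429 + 13005; 75429 = 5·13005 + 10404; 13005 = 1·10404 + 2601; 10404 = 4·2601 + 0), and 2601 | 62424.
Extended Euclid: 314721·(6) + 75429·(-25) = 2601. Scale by 24: m₀ = 144.
General solution m = m₀ + 29t; reducing mod 29 gives m = 28 (and n = -116).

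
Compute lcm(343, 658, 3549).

343 = 7³; 658 = 2 · 7 · 47; 3549 = 3 · 7 · 13²
lcm takes max exponent of each prime: 2 · 3 · 7³ · 13² · 47 = 16346694

16346694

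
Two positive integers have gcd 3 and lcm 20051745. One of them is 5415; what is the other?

Using pq = gcd(p,q)·lcm(p,q) = 3·20051745 = 60155235, we get q = 60155235/5415 = 11109.

11109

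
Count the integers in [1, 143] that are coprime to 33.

Prime factors of 33: 3, 11. Count integers ≤ 143 divisible by none of them.
By inclusion–exclusion: 143 − ⌊143/3⌋ − ⌊143/11⌋ + ⌊143/33⌋ = 87.

87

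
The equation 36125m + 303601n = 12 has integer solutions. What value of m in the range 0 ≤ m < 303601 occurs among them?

Euclid: 303601 = 8·36125 + 14601; 36125 = 2·14601 + 6923; 14601 = 2·6923 + 755; 6923 = 9·755 + 128; 755 = 5·128 + 115; 128 = 1·115 + 13; 115 = 8·13 + 11; 13 = 1·11 + 2; 11 = 5·2 + 1; 2 = 2·1 + 0 → gcd = 1; 12 = 1·12.
Back-substitution yields 36125·(-139938) + 303601·(16651) = 1, so one solution is m = -139938·12 = -1679256, n = 16651·12 = 199812.
Solutions in m differ by 303601/1 = 303601; the one in [0, 303601) is -1679256 mod 303601 = 142350.

142350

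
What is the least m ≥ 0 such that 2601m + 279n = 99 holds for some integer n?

29

Reduce mod 279: 2601m ≡ 99 (mod 279). With g = gcd(2601, 279) = 9 dividing 99, divide through: 289m ≡ 11 (mod 31).
Since gcd(289, 31) = 1, m ≡ 11·(289)⁻¹ ≡ 29 (mod 31). Smallest non-negative: 29.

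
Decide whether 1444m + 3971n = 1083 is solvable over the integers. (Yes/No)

By Bézout, 1444m + 3971n = 1083 has integer solutions iff gcd(1444, 3971) | 1083.
Euclid: 3971 = 2·1444 + 1083; 1444 = 1·1083 + 361; 1083 = 3·361 + 0. gcd = 361; 1083 mod 361 = 0. Yes.

Yes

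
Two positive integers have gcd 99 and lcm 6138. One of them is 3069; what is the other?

u·v = gcd·lcm = 99·6138 = 607662, so v = 607662/3069 = 198.

198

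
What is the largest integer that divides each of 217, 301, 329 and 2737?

7

gcd(217, 301): 301 = 1·217 + 84; 217 = 2·84 + 49; 84 = 1·49 + 35; 49 = 1·35 + 14; 35 = 2·14 + 7; 14 = 2·7 + 0 → 7
gcd(7, 329): 329 = 47·7 + 0 → 7
gcd(7, 2737): 2737 = 391·7 + 0 → 7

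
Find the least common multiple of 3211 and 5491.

3211 = 13² · 19; 5491 = 17² · 19
max exponents: 13² · 17² · 19 = 927979

927979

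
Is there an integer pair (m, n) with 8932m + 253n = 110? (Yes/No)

gcd(8932, 253): 8932 = 35·253 + 77; 253 = 3·77 + 22; 77 = 3·22 + 11; 22 = 2·11 + 0 → 11
11 divides 110, so a solution exists.

Yes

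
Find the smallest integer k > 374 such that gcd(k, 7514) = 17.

Multiples of 17 above 374: 17·23, 17·24, … . Need the cofactor coprime to 7514/17 = 442.
Checking s = 23, 24, … the first with gcd(s, 442) = 1 is s = 23, giving 391.

391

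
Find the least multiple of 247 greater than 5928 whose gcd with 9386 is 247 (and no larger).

6175

Multiples of 247 above 5928: 247·25, 247·26, … . Need the cofactor coprime to 9386/247 = 38.
Checking s = 25, 26, … the first with gcd(s, 38) = 1 is s = 25, giving 6175.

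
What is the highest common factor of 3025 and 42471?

121

3025 = 5² · 11²
42471 = 3³ · 11² · 13
Common: 11² = 121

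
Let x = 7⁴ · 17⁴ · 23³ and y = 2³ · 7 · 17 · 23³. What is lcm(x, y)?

19519169734456

max exponent per prime: 2³ · 7⁴ · 17⁴ · 23³ = 19519169734456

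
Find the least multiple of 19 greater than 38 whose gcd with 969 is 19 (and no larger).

76

gcd(m, 969) = 19 forces 19 | m; write m = 19s. Then gcd(19s, 19·51) = 19·gcd(s, 51), so need gcd(s, 51) = 1.
19s > 38 gives s ≥ 3. The least s ≥ 3 coprime to 51 is 4, so m = 19·4 = 76.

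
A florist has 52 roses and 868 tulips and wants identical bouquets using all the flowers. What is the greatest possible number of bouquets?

52 = 2² · 13
868 = 2² · 7 · 31
Common: 2² = 4

4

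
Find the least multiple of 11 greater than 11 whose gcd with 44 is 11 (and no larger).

33

gcd(a, 44) = 11 forces 11 | a; write a = 11s. Then gcd(11s, 11·4) = 11·gcd(s, 4), so need gcd(s, 4) = 1.
11s > 11 gives s ≥ 2. The least s ≥ 2 coprime to 4 is 3, so a = 11·3 = 33.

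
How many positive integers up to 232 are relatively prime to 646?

646 = 2·17·19. Inclusion–exclusion on these primes:
232 − ⌊232/2⌋ − ⌊232/17⌋ − ⌊232/19⌋ + ⌊232/34⌋ + ⌊232/38⌋ + ⌊232/323⌋ − ⌊232/646⌋ = 103

103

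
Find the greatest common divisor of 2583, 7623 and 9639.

63

gcd(2583, 7623): 7623 = 2·2583 + 2457; 2583 = 1·2457 + 126; 2457 = 19·126 + 63; 126 = 2·63 + 0 → 63
gcd(63, 9639): 9639 = 153·63 + 0 → 63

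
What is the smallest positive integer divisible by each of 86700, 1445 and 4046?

86700 = 2² · 3 · 5² · 17²; 1445 = 5 · 17²; 4046 = 2 · 7 · 17²
lcm takes max exponent of each prime: 2² · 3 · 5² · 7 · 17² = 606900

606900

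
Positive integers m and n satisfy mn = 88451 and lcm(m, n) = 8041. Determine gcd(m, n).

From gcd × lcm = mn: gcd = 88451 / 8041 = 11.

11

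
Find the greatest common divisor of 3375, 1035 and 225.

45

gcd(3375, 1035): 3375 = 3·1035 + 270; 1035 = 3·270 + 225; 270 = 1·225 + 45; 225 = 5·45 + 0 → 45
gcd(45, 225): 225 = 5·45 + 0 → 45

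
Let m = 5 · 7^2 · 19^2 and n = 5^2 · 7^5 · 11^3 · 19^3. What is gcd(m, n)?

88445

min exponent per shared prime: 5 · 7^2 · 19^2 = 88445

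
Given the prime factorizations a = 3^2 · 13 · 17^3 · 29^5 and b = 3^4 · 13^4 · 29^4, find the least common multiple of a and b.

max exponent per prime: 3^4 · 13^4 · 17^3 · 29^5 = 233128399292872317

233128399292872317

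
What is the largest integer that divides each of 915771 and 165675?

3

Euclid: 915771 = 5·165675 + 87396; 165675 = 1·87396 + 78279; 87396 = 1·78279 + 9117; 78279 = 8·9117 + 5343; 9117 = 1·5343 + 3774; 5343 = 1·3774 + 1569; 3774 = 2·1569 + 636; 1569 = 2·636 + 297; 636 = 2·297 + 42; 297 = 7·42 + 3; 42 = 14·3 + 0. Last nonzero remainder: 3.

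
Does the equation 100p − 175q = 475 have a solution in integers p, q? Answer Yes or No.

Yes

By Bézout, 100p − 175q = 475 has integer solutions iff gcd(100, 175) | 475.
Euclid: 175 = 1·100 + 75; 100 = 1·75 + 25; 75 = 3·25 + 0. gcd = 25; 475 mod 25 = 0. Yes.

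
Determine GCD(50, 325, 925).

25

gcd(50, 325): 325 = 6·50 + 25; 50 = 2·25 + 0 → 25
gcd(25, 925): 925 = 37·25 + 0 → 25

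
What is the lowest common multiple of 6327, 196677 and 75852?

1165288410468

lcm(6327, 196677) = 6327·196677/gcd = 1244375379/9 = 138263931
lcm(138263931, 75852) = 138263931·75852/gcd = 10487595694212/9 = 1165288410468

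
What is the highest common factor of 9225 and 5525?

9225 = 3² · 5² · 41
5525 = 5² · 13 · 17
Common: 5² = 25

25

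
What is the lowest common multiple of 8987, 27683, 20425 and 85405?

9493192775

lcm(8987, 27683) = 8987·27683/gcd = 248787121/19 = 13094059
lcm(13094059, 20425) = 13094059·20425/gcd = 267446155075/817 = 327351475
lcm(327351475, 85405) = 327351475·85405/gcd = 27957452722375/2945 = 9493192775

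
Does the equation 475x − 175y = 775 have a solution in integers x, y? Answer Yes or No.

gcd(475, 175): 475 = 2·175 + 125; 175 = 1·125 + 50; 125 = 2·50 + 25; 50 = 2·25 + 0 → 25
25 divides 775, so a solution exists.

Yes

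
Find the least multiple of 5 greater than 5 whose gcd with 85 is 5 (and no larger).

10

85 = 5·17. Any t with gcd(t, 85) = 5 is a multiple of 5, say 5s, with s coprime to 17.
Need s > 5/5, so s ≥ 2. First s ≥ 2 with gcd(s, 17) = 1 is s = 2. Thus t = 5·2 = 10.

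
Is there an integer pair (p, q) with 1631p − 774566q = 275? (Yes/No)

Yes

gcd(1631, 774566): 774566 = 474·1631 + 1472; 1631 = 1·1472 + 159; 1472 = 9·159 + 41; 159 = 3·41 + 36; 41 = 1·36 + 5; 36 = 7·5 + 1; 5 = 5·1 + 0 → 1
1 divides 275, so a solution exists.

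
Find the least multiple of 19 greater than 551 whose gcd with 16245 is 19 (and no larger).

gcd(k, 16245) = 19 forces 19 | k; write k = 19s. Then gcd(19s, 19·855) = 19·gcd(s, 855), so need gcd(s, 855) = 1.
19s > 551 gives s ≥ 30. The least s ≥ 30 coprime to 855 is 31, so k = 19·31 = 589.

589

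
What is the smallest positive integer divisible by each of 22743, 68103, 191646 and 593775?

lcm(22743, 68103) = 22743·68103/gcd = 1548866529/63 = 24585183
lcm(24585183, 191646) = 24585183·191646/gcd = 4711651981218/63 = 74788126686
lcm(74788126686, 593775) = 74788126686·593775/gcd = 44407319922979650/819 = 54221391847350

54221391847350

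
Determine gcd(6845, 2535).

6845 = 5 · 37²
2535 = 3 · 5 · 13²
Common: 5 = 5

5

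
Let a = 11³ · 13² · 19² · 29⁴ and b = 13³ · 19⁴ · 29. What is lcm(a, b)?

269534590424134607

max exponent per prime: 11³ · 13³ · 19⁴ · 29⁴ = 269534590424134607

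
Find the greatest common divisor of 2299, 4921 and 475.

19

2299 = 11² · 19; 4921 = 7 · 19 · 37; 475 = 5² · 19
gcd takes min exponent of each prime: 19 = 19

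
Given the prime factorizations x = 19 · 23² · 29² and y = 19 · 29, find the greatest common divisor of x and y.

551

min exponent per shared prime: 19 · 29 = 551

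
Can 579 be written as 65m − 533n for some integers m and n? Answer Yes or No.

No

gcd(65, 533): 533 = 8·65 + 13; 65 = 5·13 + 0 → 13
13 does not divide 579, so a solution does not exist.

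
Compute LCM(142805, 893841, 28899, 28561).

43051851765

142805 = 5 · 13⁴; 893841 = 3 · 13² · 41 · 43; 28899 = 3² · 13² · 19; 28561 = 13⁴
lcm takes max exponent of each prime: 3² · 5 · 13⁴ · 19 · 41 · 43 = 43051851765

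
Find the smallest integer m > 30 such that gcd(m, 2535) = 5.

35

gcd(m, 2535) = 5 forces 5 | m; write m = 5s. Then gcd(5s, 5·507) = 5·gcd(s, 507), so need gcd(s, 507) = 1.
5s > 30 gives s ≥ 7. The least s ≥ 7 coprime to 507 is 7, so m = 5·7 = 35.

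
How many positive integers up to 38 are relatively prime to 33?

24

Prime factors of 33: 3, 11. Count integers ≤ 38 divisible by none of them.
By inclusion–exclusion: 38 − ⌊38/3⌋ − ⌊38/11⌋ + ⌊38/33⌋ = 24.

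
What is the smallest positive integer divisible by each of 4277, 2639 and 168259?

229337017

4277 = 7 · 13 · 47; 2639 = 7 · 13 · 29; 168259 = 7 · 13 · 43²
lcm takes max exponent of each prime: 7 · 13 · 29 · 43² · 47 = 229337017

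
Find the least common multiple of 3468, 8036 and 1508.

lcm(3468, 8036) = 3468·8036/gcd = 27868848/4 = 6967212
lcm(6967212, 1508) = 6967212·1508/gcd = 10506555696/4 = 2626638924

2626638924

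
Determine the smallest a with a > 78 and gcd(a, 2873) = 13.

91

gcd(a, 2873) = 13 forces 13 | a; write a = 13s. Then gcd(13s, 13·221) = 13·gcd(s, 221), so need gcd(s, 221) = 1.
13s > 78 gives s ≥ 7. The least s ≥ 7 coprime to 221 is 7, so a = 13·7 = 91.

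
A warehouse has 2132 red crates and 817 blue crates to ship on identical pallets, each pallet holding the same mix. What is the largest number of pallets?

1

2132 = 2² · 13 · 41
817 = 19 · 43
Common: 1 = 1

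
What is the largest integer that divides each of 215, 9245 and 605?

215 = 5 · 43; 9245 = 5 · 43²; 605 = 5 · 11²
gcd takes min exponent of each prime: 5 = 5

5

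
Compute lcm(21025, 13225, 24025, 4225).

1806349440025

21025 = 5² · 29²; 13225 = 5² · 23²; 24025 = 5² · 31²; 4225 = 5² · 13²
lcm takes max exponent of each prime: 5² · 13² · 23² · 29² · 31² = 1806349440025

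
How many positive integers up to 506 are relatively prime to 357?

273

Prime factors of 357: 3, 7, 17. Count integers ≤ 506 divisible by none of them.
By inclusion–exclusion: 506 − ⌊506/3⌋ − ⌊506/7⌋ − ⌊506/17⌋ + ⌊506/21⌋ + ⌊506/51⌋ + ⌊506/119⌋ − ⌊506/357⌋ = 273.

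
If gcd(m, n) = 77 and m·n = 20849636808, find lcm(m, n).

270774504

For any two positive integers, gcd × lcm equals their product. Hence lcm = 20849636808 / 77 = 270774504.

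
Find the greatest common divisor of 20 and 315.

Euclid: 315 = 15·20 + 15; 20 = 1·15 + 5; 15 = 3·5 + 0. Last nonzero remainder: 5.

5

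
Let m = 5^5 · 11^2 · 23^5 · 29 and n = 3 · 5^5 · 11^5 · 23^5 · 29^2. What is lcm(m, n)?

8172781309974496875

max exponent per prime: 3 · 5^5 · 11^5 · 23^5 · 29^2 = 8172781309974496875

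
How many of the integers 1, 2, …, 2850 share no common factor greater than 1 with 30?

30 = 2·3·5. Inclusion–exclusion on these primes:
2850 − ⌊2850/2⌋ − ⌊2850/3⌋ − ⌊2850/5⌋ + ⌊2850/6⌋ + ⌊2850/10⌋ + ⌊2850/15⌋ − ⌊2850/30⌋ = 760

760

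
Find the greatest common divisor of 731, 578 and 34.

17

gcd(731, 578): 731 = 1·578 + 153; 578 = 3·153 + 119; 153 = 1·119 + 34; 119 = 3·34 + 17; 34 = 2·17 + 0 → 17
gcd(17, 34): 34 = 2·17 + 0 → 17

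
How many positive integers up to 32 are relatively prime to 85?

25

Prime factors of 85: 5, 17. Count integers ≤ 32 divisible by none of them.
By inclusion–exclusion: 32 − ⌊32/5⌋ − ⌊32/17⌋ + ⌊32/85⌋ = 25.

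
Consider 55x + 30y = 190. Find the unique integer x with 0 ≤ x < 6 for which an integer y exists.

4

gcd(55, 30) = 5 (Euclid: 55 = 1·30 + 25; 30 = 1·25 + 5; 25 = 5·5 + 0), and 5 | 190.
Extended Euclid: 55·(-1) + 30·(2) = 5. Scale by 38: x₀ = -38.
General solution x = x₀ + 6t; reducing mod 6 gives x = 4 (and y = -1).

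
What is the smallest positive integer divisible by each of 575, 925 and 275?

575 = 5² · 23; 925 = 5² · 37; 275 = 5² · 11
lcm takes max exponent of each prime: 5² · 11 · 23 · 37 = 234025

234025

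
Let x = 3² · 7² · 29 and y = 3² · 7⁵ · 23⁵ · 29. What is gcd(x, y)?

12789

min exponent per shared prime: 3² · 7² · 29 = 12789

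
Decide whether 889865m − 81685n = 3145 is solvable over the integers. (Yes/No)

Yes

By Bézout, 889865m − 81685n = 3145 has integer solutions iff gcd(889865, 81685) | 3145.
Euclid: 889865 = 10·81685 + 73015; 81685 = 1·73015 + 8670; 73015 = 8·8670 + 3655; 8670 = 2·3655 + 1360; 3655 = 2·1360 + 935; 1360 = 1·935 + 425; 935 = 2·425 + 85; 425 = 5·85 + 0. gcd = 85; 3145 mod 85 = 0. Yes.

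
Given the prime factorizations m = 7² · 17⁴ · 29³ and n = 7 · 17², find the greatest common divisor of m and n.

min exponent per shared prime: 7 · 17² = 2023

2023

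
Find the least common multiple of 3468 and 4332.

1251948

gcd first: 4332 = 1·3468 + 864; 3468 = 4·864 + 12; 864 = 72·12 + 0 → gcd = 12
lcm = 3468·4332/gcd = 15023376/12 = 1251948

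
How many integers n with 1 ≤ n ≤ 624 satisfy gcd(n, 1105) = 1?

1105 = 5·13·17. Inclusion–exclusion on these primes:
624 − ⌊624/5⌋ − ⌊624/13⌋ − ⌊624/17⌋ + ⌊624/65⌋ + ⌊624/85⌋ + ⌊624/221⌋ − ⌊624/1105⌋ = 434

434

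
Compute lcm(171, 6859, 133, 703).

15988329

lcm(171, 6859) = 171·6859/gcd = 1172889/19 = 61731
lcm(61731, 133) = 61731·133/gcd = 8210223/19 = 432117
lcm(432117, 703) = 432117·703/gcd = 303778251/19 = 15988329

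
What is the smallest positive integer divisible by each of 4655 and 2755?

134995

4655 = 5 · 7² · 19; 2755 = 5 · 19 · 29
max exponents: 5 · 7² · 19 · 29 = 134995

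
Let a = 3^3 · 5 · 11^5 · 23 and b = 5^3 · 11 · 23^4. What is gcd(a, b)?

min exponent per shared prime: 5 · 11 · 23 = 1265

1265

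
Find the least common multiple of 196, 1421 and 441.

196 = 2² · 7²; 1421 = 7² · 29; 441 = 3² · 7²
lcm takes max exponent of each prime: 2² · 3² · 7² · 29 = 51156

51156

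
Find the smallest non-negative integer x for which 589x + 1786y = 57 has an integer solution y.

Euclid: 1786 = 3·589 + 19; 589 = 31·19 + 0 → gcd = 19; 57 = 19·3.
Back-substitution yields 589·(-3) + 1786·(1) = 19, so one solution is x = -3·3 = -9, y = 1·3 = 3.
Solutions in x differ by 1786/19 = 94; the one in [0, 94) is -9 mod 94 = 85.

85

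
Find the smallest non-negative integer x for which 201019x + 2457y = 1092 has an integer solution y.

3

Reduce mod 2457: 201019x ≡ 1092 (mod 2457). With g = gcd(201019, 2457) = 91 dividing 1092, divide through: 2209x ≡ 12 (mod 27).
Since gcd(2209, 27) = 1, x ≡ 12·(2209)⁻¹ ≡ 3 (mod 27). Smallest non-negative: 3.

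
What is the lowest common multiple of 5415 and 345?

124545

5415 = 3 · 5 · 19²; 345 = 3 · 5 · 23
max exponents: 3 · 5 · 19² · 23 = 124545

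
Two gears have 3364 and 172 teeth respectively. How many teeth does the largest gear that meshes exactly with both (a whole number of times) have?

3364 = 2² · 29²
172 = 2² · 43
Common: 2² = 4

4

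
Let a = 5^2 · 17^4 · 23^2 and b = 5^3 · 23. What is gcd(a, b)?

min exponent per shared prime: 5^2 · 23 = 575

575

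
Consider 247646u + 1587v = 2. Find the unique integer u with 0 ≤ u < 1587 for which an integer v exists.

gcd(247646, 1587) = 1 (Euclid: 247646 = 156·1587 + 74; 1587 = 21·74 + 33; 74 = 2·33 + 8; 33 = 4·8 + 1; 8 = 8·1 + 0), and 1 | 2.
Extended Euclid: 247646·(-193) + 1587·(30117) = 1. Scale by 2: u₀ = -386.
General solution u = u₀ + 1587t; reducing mod 1587 gives u = 1201 (and v = -187412).

1201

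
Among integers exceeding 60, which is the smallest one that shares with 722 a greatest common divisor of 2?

Multiples of 2 above 60: 2·31, 2·32, … . Need the cofactor coprime to 722/2 = 361.
Checking s = 31, 32, … the first with gcd(s, 361) = 1 is s = 31, giving 62.

62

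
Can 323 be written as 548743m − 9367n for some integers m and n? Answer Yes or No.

Yes

By Bézout, 548743m − 9367n = 323 has integer solutions iff gcd(548743, 9367) | 323.
Euclid: 548743 = 58·9367 + 5457; 9367 = 1·5457 + 3910; 5457 = 1·3910 + 1547; 3910 = 2·1547 + 816; 1547 = 1·816 + 731; 816 = 1·731 + 85; 731 = 8·85 + 51; 85 = 1·51 + 34; 51 = 1·34 + 17; 34 = 2·17 + 0. gcd = 17; 323 mod 17 = 0. Yes.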